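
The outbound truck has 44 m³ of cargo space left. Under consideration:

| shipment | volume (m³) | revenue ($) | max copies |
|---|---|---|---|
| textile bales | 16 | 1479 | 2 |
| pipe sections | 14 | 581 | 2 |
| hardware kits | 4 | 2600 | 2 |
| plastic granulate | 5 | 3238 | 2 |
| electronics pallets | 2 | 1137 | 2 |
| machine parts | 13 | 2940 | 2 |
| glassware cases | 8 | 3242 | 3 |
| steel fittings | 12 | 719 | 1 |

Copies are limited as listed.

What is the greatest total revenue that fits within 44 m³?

22539

Taking the top-ratio shipments first gives 2×hardware kits + 2×plastic granulate + 2×electronics pallets + 2×glassware cases for 20434 (38 m³).
Dropping electronics pallets frees 2 m³; slotting in glassware cases (8 m³) lifts the total to 22539 at 44 m³.
Nothing else within 44 m³ beats 22539.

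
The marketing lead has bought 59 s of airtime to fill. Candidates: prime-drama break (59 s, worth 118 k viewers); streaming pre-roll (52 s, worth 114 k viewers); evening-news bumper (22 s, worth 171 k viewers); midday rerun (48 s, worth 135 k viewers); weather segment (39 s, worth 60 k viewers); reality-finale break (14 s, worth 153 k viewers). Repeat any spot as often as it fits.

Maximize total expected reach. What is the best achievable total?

612

By expected reach per s: reality-finale break 10.93, evening-news bumper 7.77, midday rerun 2.81 lead.
The ratio ordering already packs tightly: 4×reality-finale break, 56 s, 612.
The spare 3 s is too small for any remaining spot, and no exchange beats 612.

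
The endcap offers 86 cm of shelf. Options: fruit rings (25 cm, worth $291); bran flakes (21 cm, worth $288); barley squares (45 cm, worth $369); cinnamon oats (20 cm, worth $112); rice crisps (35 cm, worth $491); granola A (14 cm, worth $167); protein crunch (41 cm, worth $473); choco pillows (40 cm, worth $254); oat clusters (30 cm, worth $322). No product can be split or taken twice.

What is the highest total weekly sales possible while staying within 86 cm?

The ratio heuristic lands on bran flakes + rice crisps + granola A (946) but leaves 16 cm idle.
The 14 cm tied up in granola A is better spent on oat clusters — total rises to 1101 (86 cm).
The closest alternative, fruit rings + bran flakes + rice crisps, reaches only 1070.

1101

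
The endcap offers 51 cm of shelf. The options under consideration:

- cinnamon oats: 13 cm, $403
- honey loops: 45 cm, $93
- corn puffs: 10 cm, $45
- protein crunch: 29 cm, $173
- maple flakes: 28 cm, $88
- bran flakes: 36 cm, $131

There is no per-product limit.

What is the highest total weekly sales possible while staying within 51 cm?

The ratio ordering already packs tightly: 3×cinnamon oats + corn puffs, 49 cm, 1254.
That's the maximum — no swap from here does better than 1254.

1254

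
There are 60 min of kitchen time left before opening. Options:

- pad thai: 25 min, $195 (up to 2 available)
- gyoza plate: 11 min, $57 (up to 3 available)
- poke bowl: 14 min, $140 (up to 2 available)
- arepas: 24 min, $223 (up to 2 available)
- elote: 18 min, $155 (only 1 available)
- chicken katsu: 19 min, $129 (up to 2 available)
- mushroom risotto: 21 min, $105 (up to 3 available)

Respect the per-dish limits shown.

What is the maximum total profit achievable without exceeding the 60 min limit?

518

Greedy by ratio would take 2×poke bowl + arepas: 52 min used, total 503.
Dropping poke bowl frees 14 min; slotting in elote (18 min) lifts the total to 518 at 56 min.
No other feasible combination exceeds 518.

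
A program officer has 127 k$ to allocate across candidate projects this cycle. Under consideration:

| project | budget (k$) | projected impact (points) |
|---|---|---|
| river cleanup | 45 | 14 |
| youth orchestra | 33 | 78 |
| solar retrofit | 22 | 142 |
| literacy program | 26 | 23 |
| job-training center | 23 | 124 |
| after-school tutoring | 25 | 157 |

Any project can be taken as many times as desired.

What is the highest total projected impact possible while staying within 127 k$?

785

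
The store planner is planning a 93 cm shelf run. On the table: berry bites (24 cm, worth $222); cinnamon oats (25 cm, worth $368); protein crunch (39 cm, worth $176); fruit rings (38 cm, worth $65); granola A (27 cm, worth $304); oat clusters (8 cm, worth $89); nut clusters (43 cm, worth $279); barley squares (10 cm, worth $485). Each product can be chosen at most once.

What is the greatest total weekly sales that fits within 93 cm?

1379

The ratio heuristic lands on cinnamon oats + granola A + oat clusters + barley squares (1246) but leaves 23 cm idle.
Replace oat clusters with berry bites: the trade gains 133 net, giving 1379 at 86 cm.
Next best is cinnamon oats + granola A + oat clusters + barley squares at 1246 (70 cm) — short by 133.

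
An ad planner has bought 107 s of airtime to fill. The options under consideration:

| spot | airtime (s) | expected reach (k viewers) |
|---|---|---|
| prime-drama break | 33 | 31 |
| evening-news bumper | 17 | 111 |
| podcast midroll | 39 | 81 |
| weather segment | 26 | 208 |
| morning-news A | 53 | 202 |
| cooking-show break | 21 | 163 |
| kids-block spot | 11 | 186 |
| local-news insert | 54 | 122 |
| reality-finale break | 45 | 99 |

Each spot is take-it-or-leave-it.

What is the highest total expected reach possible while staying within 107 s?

707

A density-first pass picks evening-news bumper + weather segment + cooking-show break + kids-block spot — 668 at 75 s.
The 21 s tied up in cooking-show break is better spent on morning-news A — total rises to 707 (107 s).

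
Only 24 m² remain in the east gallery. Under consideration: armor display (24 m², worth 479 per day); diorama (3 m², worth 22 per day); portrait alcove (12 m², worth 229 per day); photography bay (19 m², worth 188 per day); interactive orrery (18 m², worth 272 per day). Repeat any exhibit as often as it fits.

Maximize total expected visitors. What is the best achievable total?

479

Best packing: armor display — 24 m², 479 total.
No other feasible combination exceeds 479.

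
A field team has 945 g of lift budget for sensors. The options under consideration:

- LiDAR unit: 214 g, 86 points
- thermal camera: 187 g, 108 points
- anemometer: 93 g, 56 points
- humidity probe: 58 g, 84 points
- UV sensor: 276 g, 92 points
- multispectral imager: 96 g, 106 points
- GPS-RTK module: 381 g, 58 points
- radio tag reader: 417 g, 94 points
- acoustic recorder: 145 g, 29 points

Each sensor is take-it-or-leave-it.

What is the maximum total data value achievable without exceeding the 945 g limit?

532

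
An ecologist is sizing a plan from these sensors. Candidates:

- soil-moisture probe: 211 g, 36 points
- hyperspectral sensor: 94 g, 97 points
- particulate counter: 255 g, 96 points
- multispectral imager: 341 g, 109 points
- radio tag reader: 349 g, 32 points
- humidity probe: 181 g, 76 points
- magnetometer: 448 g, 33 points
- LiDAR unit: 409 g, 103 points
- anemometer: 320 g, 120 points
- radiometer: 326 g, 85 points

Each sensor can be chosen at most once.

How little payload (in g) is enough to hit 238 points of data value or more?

Minimise g subject to total data value ≥ 238.
hyperspectral sensor + particulate counter + humidity probe: 269 data value at 530 g.
Any bundle with less than 530 g falls short of 238.

530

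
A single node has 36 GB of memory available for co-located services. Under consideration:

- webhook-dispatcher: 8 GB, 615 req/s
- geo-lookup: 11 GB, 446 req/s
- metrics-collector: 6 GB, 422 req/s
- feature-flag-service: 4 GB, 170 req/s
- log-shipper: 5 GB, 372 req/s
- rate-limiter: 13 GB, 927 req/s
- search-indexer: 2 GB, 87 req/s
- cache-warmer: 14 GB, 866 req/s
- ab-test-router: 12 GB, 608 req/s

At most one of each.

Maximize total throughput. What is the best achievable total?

2506

Density check — webhook-dispatcher 76.88, log-shipper 74.40, rate-limiter 71.31 are the best per GB.
Taking the top-ratio services first gives webhook-dispatcher + metrics-collector + log-shipper + rate-limiter + search-indexer for 2423 (34 GB).
Dropping search-indexer frees 2 GB; slotting in feature-flag-service (4 GB) lifts the total to 2506 at 36 GB.
The closest alternative, webhook-dispatcher + metrics-collector + log-shipper + rate-limiter + search-indexer, reaches only 2423.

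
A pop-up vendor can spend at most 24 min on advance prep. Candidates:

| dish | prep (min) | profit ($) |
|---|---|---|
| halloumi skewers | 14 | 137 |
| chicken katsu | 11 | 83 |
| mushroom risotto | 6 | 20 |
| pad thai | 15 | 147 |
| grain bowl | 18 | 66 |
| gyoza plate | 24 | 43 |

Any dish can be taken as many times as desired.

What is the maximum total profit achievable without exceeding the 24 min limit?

The ratio ordering already packs tightly: mushroom risotto + pad thai, 21 min, 167.
That's the maximum — no swap from here does better than 167.

167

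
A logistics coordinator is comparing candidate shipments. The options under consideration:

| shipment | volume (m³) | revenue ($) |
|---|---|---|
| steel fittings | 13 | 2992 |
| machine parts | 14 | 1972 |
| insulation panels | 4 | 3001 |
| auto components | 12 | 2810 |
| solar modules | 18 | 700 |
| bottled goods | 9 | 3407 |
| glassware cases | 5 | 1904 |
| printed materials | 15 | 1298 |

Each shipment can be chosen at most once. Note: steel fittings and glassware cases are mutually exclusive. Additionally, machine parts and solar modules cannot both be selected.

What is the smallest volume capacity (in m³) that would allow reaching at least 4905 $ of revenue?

Need the lightest bundle worth ≥ 4905.
Taking insulation panels + glassware cases gives 4905 (≥ 4905) for 9 m³.
No combination under 9 m³ hits 4905.

9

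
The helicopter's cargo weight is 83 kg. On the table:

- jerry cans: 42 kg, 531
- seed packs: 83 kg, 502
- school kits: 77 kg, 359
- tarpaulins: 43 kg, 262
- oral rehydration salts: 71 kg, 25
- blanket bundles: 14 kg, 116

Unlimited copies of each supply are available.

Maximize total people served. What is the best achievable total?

763

The ratio ordering already packs tightly: jerry cans + 2×blanket bundles, 70 kg, 763.
No other feasible combination exceeds 763.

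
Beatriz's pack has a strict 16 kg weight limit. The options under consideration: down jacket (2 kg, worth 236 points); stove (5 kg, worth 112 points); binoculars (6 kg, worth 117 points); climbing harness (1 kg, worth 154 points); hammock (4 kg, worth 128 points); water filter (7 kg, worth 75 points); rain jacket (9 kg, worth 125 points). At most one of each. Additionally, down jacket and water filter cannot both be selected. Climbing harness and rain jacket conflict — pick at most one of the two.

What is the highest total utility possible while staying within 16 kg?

635

Filling by ratio: down jacket + stove + climbing harness + hammock for 630, with 4 kg left unused.
The 5 kg tied up in stove is better spent on binoculars — total rises to 635 (13 kg).
Next best is down jacket + stove + climbing harness + hammock at 630 (12 kg) — short by 5.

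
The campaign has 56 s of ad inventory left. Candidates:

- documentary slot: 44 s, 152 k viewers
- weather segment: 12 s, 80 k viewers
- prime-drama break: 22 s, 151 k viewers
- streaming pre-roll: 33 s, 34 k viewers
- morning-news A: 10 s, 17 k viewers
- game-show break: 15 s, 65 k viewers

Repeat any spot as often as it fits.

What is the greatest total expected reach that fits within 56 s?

Weather segment + 2×prime-drama break uses 56 of the 56 s and totals 382.

382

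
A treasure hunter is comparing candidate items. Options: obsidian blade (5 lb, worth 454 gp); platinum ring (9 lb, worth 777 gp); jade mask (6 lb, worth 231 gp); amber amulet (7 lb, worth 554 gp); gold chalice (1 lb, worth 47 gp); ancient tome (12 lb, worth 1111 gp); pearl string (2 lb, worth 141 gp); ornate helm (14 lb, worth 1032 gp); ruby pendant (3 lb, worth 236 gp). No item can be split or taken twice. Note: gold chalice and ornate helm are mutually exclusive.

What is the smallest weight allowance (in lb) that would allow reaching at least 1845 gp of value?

21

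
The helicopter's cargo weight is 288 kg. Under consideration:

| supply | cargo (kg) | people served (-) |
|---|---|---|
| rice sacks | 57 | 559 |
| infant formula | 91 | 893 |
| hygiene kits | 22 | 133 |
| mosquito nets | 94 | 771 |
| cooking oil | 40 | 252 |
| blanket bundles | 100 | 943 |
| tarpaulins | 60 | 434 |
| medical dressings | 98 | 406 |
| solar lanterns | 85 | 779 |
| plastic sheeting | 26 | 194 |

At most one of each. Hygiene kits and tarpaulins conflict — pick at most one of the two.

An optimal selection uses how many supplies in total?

Best achievable people served is 2647.
For example rice sacks + infant formula + cooking oil + blanket bundles achieves it, using 288 kg.
All optima have 4 supplies.

4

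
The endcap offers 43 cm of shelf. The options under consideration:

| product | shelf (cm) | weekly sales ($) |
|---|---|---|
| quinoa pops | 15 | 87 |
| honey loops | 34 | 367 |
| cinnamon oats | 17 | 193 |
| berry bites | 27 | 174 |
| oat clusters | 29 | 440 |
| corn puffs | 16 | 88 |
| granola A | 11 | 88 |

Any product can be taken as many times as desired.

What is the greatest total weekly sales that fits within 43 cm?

Best packing: oat clusters + granola A — 40 cm, 528 total.
That's the maximum — no swap from here does better than 528.

528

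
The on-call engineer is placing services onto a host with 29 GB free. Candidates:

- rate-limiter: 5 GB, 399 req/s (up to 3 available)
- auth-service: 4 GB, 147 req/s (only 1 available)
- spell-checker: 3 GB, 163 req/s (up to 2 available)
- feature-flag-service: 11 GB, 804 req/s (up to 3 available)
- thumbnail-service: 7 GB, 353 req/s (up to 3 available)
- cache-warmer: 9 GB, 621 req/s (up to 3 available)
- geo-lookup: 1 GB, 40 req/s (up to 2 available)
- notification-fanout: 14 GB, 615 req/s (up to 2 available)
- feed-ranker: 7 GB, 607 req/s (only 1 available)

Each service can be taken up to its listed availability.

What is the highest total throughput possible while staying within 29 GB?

2249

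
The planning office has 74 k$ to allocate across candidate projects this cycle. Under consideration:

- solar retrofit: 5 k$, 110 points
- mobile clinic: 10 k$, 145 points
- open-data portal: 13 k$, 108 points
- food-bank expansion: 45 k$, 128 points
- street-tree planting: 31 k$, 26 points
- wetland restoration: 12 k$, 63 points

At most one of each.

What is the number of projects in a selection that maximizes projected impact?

4

Best achievable projected impact is 491.
For example solar retrofit + mobile clinic + open-data portal + food-bank expansion achieves it, using 73 k$.
All optima have 4 projects.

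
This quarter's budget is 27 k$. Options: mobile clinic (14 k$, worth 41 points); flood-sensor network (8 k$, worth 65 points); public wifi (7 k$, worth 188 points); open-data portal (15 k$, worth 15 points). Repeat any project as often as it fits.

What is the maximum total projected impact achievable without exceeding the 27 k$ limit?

564

Taking 3×public wifi: 21 k$ used, 564 in projected impact.
That's the maximum — no swap from here does better than 564.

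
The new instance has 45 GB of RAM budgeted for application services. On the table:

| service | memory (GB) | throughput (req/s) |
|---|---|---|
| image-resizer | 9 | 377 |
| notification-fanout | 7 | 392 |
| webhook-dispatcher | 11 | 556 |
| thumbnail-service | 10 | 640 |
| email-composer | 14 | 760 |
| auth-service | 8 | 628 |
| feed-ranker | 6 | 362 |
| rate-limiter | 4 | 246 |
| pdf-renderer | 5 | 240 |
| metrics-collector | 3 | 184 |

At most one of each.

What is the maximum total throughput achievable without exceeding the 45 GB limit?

2820

A density-first pass picks notification-fanout + thumbnail-service + auth-service + feed-ranker + rate-limiter + pdf-renderer + metrics-collector — 2692 at 43 GB.
Dropping notification-fanout and pdf-renderer frees 12 GB; slotting in email-composer (14 GB) lifts the total to 2820 at 45 GB.
That's the maximum — no swap from here does better than 2820.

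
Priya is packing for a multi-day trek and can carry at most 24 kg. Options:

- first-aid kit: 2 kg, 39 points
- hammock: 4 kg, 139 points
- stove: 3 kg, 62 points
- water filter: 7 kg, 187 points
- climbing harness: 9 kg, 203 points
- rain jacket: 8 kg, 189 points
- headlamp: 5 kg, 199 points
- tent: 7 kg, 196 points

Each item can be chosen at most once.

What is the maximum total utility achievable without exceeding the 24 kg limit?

723

Greedy by ratio would take hammock + water filter + headlamp + tent: 23 kg used, total 721.
The 7 kg tied up in water filter is better spent on rain jacket — total rises to 723 (24 kg).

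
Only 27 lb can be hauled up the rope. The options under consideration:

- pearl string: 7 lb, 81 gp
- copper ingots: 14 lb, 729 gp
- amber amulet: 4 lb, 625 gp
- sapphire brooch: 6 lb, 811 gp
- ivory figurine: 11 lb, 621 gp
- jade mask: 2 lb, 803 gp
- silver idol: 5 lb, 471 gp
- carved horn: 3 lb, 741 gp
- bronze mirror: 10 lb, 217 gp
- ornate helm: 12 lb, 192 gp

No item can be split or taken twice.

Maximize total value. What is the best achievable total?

3601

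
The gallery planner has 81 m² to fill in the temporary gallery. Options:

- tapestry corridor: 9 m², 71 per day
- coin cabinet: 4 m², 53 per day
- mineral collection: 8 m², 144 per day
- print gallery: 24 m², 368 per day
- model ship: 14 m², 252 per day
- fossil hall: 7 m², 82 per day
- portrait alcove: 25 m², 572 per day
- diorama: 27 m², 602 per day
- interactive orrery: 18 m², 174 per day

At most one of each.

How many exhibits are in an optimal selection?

5

Best achievable expected visitors is 1652.
One optimal bundle: mineral collection + model ship + fossil hall + portrait alcove + diorama (81 m²).
Any selection reaching 1652 contains exactly 5 exhibits.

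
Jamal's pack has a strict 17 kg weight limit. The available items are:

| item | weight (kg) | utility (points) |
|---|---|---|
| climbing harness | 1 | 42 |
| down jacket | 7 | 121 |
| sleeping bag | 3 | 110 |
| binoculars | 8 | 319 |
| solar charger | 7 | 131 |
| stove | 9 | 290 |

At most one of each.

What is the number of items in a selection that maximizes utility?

The maximum utility within 17 kg is 609.
For example binoculars + stove achieves it, using 17 kg.
Every optimal selection uses 2 items.

2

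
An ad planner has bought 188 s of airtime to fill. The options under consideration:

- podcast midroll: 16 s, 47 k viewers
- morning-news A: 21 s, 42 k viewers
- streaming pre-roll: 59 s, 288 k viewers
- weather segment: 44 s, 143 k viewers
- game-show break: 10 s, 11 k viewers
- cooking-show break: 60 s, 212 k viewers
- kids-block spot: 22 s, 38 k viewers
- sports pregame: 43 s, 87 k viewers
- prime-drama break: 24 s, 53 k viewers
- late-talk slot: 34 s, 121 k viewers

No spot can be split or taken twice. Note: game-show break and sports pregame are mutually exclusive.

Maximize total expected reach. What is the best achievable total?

Density check — streaming pre-roll 4.88, late-talk slot 3.56, cooking-show break 3.53, weather segment 3.25 are the best per s.
Filling by ratio: podcast midroll + streaming pre-roll + game-show break + cooking-show break + late-talk slot for 679, with 9 s left unused.
A better packing is streaming pre-roll + weather segment + cooking-show break + prime-drama break: 187 s, total 696.

696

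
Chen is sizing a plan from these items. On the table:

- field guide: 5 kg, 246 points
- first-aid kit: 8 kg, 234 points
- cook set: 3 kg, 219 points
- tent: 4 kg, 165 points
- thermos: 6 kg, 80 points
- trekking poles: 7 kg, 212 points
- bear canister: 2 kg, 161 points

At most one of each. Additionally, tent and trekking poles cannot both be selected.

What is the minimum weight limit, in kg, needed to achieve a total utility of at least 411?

Minimise kg subject to total utility ≥ 411.
field guide + cook set: 465 utility at 8 kg.
Below 8 kg the best achievable stays under 411.

8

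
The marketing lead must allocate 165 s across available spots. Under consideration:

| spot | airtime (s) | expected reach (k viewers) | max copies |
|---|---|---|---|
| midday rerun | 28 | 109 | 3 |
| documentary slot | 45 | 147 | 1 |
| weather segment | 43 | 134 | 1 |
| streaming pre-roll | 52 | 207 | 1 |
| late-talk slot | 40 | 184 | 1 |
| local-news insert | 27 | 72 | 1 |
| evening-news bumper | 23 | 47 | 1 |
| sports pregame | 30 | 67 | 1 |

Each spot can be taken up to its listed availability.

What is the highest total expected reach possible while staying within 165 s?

Greedy by ratio would take 2×midday rerun + streaming pre-roll + late-talk slot: 148 s used, total 609.
The 28 s tied up in midday rerun is better spent on documentary slot — total rises to 647 (165 s).
No other feasible combination exceeds 647.

647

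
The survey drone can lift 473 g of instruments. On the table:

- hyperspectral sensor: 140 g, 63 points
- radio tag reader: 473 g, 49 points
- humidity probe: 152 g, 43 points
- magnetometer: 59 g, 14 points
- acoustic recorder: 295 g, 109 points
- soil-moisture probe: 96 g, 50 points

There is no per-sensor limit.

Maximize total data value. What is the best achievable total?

226

A density-first pass picks magnetometer + 4×soil-moisture probe — 214 at 443 g.
Dropping magnetometer and 2×soil-moisture probe frees 251 g; slotting in 2×hyperspectral sensor (280 g) lifts the total to 226 at 472 g.
No other feasible combination exceeds 226.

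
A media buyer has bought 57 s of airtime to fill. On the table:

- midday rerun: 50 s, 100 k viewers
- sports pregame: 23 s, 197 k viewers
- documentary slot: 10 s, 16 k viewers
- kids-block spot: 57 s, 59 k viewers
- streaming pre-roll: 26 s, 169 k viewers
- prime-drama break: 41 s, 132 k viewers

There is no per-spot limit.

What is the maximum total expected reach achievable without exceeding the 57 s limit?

410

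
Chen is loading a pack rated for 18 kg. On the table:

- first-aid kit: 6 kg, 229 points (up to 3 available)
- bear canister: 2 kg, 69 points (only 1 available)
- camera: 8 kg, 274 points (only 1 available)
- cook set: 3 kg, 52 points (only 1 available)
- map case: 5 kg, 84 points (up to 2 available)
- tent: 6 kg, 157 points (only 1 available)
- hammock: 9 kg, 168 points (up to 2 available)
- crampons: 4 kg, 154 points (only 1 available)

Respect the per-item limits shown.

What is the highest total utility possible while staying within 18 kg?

By utility per kg: crampons 38.50, first-aid kit 38.17, bear canister 34.50 lead.
Greedy by ratio would take 2×first-aid kit + bear canister + crampons: 18 kg used, total 681.
Replace bear canister and crampons with first-aid kit: the trade gains 6 net, giving 687 at 18 kg.
That's the maximum — no swap from here does better than 687.

687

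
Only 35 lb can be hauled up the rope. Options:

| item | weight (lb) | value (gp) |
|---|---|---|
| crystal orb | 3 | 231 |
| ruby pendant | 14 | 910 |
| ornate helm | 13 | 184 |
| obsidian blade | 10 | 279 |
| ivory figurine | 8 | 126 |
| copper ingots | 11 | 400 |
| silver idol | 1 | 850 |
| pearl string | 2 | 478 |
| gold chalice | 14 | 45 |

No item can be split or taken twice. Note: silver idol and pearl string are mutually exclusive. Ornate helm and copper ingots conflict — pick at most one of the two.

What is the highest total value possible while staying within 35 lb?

2391

Density check — silver idol 850.00, pearl string 239.00, crystal orb 77.00, ruby pendant 65.00 are the best per lb.
Best packing: crystal orb + ruby pendant + copper ingots + silver idol — 29 lb, 2391 total.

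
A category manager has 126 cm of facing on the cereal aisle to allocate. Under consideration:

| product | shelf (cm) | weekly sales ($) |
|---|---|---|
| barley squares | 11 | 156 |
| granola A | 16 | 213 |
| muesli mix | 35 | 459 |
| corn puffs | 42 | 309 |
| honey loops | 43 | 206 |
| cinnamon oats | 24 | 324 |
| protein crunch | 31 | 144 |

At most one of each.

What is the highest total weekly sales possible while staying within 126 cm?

Density check — barley squares 14.18, cinnamon oats 13.50, granola A 13.31, muesli mix 13.11 are the best per cm.
The ratio heuristic lands on barley squares + granola A + muesli mix + cinnamon oats + protein crunch (1296) but leaves 9 cm idle.
The 42 cm tied up in barley squares and protein crunch is better spent on corn puffs — total rises to 1305 (117 cm).
Runner-up barley squares + granola A + muesli mix + cinnamon oats + protein crunch tops out at 1296.

1305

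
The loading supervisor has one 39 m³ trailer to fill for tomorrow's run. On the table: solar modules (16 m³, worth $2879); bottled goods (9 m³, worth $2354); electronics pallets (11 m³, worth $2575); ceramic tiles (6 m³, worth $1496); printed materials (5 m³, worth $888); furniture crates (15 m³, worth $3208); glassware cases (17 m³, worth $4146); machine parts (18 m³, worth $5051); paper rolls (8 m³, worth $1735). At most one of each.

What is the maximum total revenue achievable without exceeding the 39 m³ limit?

9980

Taking the top-ratio shipments first gives bottled goods + ceramic tiles + printed materials + machine parts for 9789 (38 m³).
The 11 m³ tied up in ceramic tiles and printed materials is better spent on electronics pallets — total rises to 9980 (38 m³).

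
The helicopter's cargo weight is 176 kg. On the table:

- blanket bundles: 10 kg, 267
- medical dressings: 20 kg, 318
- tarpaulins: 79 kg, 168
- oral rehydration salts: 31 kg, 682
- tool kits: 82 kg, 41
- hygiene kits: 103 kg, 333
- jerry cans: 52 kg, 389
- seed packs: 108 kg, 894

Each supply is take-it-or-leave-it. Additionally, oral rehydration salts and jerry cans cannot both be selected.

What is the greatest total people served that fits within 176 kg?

Blanket bundles + medical dressings + oral rehydration salts + seed packs uses 169 of the 176 kg and totals 2161.

2161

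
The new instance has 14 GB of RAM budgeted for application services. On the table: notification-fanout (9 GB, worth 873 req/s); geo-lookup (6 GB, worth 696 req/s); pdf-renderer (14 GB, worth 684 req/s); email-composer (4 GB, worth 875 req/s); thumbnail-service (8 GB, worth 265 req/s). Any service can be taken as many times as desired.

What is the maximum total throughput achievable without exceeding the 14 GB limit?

2625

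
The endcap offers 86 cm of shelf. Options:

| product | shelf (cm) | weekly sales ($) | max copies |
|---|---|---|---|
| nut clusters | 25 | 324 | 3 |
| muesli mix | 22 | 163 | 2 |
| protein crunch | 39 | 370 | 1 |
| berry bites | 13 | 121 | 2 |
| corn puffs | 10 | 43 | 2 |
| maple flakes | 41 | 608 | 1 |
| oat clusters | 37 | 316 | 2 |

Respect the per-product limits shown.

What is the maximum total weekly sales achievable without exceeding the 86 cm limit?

1053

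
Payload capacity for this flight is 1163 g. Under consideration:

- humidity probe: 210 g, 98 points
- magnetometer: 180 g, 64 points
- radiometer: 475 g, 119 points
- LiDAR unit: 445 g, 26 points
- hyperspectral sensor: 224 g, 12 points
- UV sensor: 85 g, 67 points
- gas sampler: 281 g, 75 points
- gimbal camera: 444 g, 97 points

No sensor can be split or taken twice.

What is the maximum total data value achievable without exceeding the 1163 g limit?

The ratio heuristic lands on humidity probe + magnetometer + hyperspectral sensor + UV sensor + gas sampler (316) but leaves 183 g idle.
The 404 g tied up in magnetometer and hyperspectral sensor is better spent on radiometer — total rises to 359 (1051 g).

359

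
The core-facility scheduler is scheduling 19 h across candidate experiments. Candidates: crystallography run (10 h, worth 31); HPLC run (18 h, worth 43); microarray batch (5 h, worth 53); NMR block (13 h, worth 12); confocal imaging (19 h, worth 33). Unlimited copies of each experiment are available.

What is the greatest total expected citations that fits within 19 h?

159

By expected citations per h: microarray batch 10.60, crystallography run 3.10, HPLC run 2.39, confocal imaging 1.74 lead.
The ratio ordering already packs tightly: 3×microarray batch, 15 h, 159.
No other feasible combination exceeds 159.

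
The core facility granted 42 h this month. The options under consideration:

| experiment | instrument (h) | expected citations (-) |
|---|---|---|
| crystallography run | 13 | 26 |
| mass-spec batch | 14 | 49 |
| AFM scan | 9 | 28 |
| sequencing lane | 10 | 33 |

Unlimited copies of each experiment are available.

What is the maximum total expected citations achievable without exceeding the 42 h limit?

The ratio ordering already packs tightly: 3×mass-spec batch, 42 h, 147.
Nothing else within 42 h beats 147.

147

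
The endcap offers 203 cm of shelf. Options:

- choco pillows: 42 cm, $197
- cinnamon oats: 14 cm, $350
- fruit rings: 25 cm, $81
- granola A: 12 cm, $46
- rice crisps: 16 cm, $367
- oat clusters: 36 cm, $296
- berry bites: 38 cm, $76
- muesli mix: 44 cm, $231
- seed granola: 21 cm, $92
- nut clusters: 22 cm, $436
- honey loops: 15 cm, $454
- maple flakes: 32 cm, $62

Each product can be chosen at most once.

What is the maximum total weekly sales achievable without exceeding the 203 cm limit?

Best packing: choco pillows + cinnamon oats + granola A + rice crisps + oat clusters + muesli mix + nut clusters + honey loops — 201 cm, 2377 total.
No other feasible combination exceeds 2377.

2377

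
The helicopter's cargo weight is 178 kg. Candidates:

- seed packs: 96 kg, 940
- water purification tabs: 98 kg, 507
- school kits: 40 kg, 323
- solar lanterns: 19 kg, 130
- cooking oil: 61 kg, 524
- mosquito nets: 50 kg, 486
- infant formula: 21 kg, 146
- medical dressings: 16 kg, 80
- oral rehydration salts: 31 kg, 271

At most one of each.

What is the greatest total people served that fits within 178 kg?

The ratio ordering already packs tightly: seed packs + mosquito nets + oral rehydration salts, 177 kg, 1697.
Next best is seed packs + cooking oil + infant formula at 1610 (178 kg) — short by 87.

1697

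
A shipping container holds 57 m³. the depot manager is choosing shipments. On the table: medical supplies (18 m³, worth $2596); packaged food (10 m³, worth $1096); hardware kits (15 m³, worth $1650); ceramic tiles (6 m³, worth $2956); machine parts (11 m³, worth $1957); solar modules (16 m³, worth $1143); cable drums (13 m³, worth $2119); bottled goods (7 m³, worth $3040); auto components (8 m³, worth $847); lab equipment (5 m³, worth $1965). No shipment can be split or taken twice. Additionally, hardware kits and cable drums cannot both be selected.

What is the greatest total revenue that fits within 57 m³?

13610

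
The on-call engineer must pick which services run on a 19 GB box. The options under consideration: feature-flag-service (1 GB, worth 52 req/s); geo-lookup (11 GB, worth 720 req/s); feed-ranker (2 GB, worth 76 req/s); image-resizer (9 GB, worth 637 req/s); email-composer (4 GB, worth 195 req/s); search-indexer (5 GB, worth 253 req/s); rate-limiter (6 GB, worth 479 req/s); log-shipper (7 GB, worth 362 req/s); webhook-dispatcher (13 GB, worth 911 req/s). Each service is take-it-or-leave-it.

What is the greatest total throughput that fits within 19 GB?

Filling by ratio: feature-flag-service + feed-ranker + image-resizer + rate-limiter for 1244, with 1 GB left unused.
Replace feature-flag-service and feed-ranker and image-resizer with webhook-dispatcher: the trade gains 146 net, giving 1390 at 19 GB.

1390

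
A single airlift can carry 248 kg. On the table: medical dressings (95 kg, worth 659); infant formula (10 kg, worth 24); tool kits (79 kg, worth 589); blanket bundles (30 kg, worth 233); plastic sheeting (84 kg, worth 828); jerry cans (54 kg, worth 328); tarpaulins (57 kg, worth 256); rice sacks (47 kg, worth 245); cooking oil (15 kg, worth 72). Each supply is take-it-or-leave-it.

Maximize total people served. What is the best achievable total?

1978

Density check — plastic sheeting 9.86, blanket bundles 7.77, tool kits 7.46, medical dressings 6.94 are the best per kg.
Taking tool kits + blanket bundles + plastic sheeting + jerry cans: 247 kg used, 1978 in people served.
Runner-up tool kits + blanket bundles + plastic sheeting + rice sacks tops out at 1895.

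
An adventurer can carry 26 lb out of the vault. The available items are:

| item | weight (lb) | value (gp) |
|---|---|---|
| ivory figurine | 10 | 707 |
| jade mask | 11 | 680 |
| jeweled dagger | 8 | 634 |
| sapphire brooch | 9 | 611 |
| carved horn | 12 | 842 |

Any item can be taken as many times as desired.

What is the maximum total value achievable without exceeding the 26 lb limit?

1975

Ranking by ratio (value/lb): jeweled dagger 79.25, ivory figurine 70.70, carved horn 70.17, sapphire brooch 67.89.
A density-first pass picks 3×jeweled dagger — 1902 at 24 lb.
Dropping jeweled dagger frees 8 lb; slotting in ivory figurine (10 lb) lifts the total to 1975 at 26 lb.
Every other selection either busts 26 lb or fails to beat 1975.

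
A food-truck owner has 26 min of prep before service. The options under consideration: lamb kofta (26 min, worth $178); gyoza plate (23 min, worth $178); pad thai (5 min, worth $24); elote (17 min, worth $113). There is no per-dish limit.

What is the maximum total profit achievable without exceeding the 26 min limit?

Lamb kofta uses 26 of the 26 min and totals 178.

178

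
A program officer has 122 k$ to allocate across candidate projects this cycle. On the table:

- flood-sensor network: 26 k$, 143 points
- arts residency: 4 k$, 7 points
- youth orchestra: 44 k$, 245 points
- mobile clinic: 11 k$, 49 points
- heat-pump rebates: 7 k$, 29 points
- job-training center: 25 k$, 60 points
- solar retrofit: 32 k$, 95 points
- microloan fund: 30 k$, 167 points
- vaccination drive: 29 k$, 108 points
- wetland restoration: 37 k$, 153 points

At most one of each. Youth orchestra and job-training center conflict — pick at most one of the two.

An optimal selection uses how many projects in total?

6

Best achievable projected impact is 640.
One optimal bundle: flood-sensor network + arts residency + youth orchestra + mobile clinic + heat-pump rebates + microloan fund (122 k$).
Any selection reaching 640 contains exactly 6 projects.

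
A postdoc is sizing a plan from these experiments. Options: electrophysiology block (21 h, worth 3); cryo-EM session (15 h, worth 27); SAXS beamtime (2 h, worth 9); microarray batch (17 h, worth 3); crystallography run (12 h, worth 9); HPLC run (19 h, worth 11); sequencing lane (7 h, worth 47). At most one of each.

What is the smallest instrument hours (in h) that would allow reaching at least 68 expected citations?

22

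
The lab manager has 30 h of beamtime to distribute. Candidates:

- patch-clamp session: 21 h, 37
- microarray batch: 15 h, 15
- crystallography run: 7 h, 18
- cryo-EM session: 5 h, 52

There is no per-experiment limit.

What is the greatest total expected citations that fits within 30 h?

6×cryo-EM session uses 30 of the 30 h and totals 312.
Nothing else within 30 h beats 312.

312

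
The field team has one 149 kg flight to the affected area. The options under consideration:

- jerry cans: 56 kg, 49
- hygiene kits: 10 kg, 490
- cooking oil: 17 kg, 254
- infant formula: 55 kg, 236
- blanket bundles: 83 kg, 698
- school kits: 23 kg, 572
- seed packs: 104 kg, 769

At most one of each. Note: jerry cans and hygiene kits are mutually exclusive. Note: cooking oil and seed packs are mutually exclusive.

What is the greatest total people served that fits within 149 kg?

Ranking by ratio (people served/kg): hygiene kits 49.00, school kits 24.87, cooking oil 14.94.
The ratio ordering already packs tightly: hygiene kits + cooking oil + blanket bundles + school kits, 133 kg, 2014.

2014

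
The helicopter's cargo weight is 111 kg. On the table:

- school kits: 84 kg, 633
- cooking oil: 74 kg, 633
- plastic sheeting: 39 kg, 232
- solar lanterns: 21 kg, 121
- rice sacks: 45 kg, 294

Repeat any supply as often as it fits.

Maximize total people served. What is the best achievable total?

754

By people served per kg: cooking oil 8.55, school kits 7.54, rice sacks 6.53, plastic sheeting 5.95 lead.
School kits + solar lanterns uses 105 of the 111 kg and totals 754.
The spare 6 kg is too small for any remaining supply, and no exchange beats 754.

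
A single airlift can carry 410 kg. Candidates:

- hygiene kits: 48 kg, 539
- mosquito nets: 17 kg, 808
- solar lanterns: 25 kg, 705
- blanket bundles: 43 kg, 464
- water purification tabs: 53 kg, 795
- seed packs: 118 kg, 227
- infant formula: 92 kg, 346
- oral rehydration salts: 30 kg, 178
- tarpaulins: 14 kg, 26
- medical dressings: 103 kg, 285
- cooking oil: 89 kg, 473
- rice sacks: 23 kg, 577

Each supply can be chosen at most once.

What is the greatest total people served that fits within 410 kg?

4733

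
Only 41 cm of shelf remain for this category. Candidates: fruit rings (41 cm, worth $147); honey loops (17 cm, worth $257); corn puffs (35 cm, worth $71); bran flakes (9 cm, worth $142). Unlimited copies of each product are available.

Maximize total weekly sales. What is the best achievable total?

568

The ratio ordering already packs tightly: 4×bran flakes, 36 cm, 568.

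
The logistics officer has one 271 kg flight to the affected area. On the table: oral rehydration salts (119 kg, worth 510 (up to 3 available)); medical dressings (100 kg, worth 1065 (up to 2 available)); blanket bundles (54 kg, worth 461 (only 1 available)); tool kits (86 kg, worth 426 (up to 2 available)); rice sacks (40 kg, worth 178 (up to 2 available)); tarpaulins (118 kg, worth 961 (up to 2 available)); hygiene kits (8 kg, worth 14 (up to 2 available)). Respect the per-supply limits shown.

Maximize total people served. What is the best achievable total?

The ratio ordering already packs tightly: 2×medical dressings + blanket bundles + 2×hygiene kits, 270 kg, 2619.
No other feasible combination exceeds 2619.

2619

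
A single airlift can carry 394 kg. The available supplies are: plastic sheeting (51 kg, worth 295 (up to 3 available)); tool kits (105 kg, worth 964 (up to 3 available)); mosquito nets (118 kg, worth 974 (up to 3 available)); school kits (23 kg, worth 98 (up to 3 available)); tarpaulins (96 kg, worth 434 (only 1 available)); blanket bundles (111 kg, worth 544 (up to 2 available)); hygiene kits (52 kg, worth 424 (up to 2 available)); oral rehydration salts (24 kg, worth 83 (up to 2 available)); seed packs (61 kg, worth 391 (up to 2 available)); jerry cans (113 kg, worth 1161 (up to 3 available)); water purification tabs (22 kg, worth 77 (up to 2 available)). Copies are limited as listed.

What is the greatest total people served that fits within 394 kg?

By people served per kg: jerry cans 10.27, tool kits 9.18, mosquito nets 8.25 lead.
Best packing: hygiene kits + 3×jerry cans — 391 kg, 3907 total.

3907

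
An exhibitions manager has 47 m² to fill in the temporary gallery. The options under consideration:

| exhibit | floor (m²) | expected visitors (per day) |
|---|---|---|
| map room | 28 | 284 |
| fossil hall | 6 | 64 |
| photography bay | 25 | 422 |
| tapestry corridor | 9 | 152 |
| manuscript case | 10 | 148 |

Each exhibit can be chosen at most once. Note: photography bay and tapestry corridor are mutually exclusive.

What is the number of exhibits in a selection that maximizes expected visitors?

Optimal total is 634.
One optimal bundle: fossil hall + photography bay + manuscript case (41 m²).
Every optimal selection uses 3 exhibits.

3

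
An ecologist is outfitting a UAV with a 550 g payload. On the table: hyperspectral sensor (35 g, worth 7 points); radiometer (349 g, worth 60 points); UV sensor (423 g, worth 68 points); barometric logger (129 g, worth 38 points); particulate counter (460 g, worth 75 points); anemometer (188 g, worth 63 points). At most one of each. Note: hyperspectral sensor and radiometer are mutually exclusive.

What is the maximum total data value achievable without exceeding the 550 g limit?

123

Taking the top-ratio sensors first gives hyperspectral sensor + barometric logger + anemometer for 108 (352 g).
Dropping hyperspectral sensor and barometric logger frees 164 g; slotting in radiometer (349 g) lifts the total to 123 at 537 g.
The closest alternative, hyperspectral sensor + barometric logger + anemometer, reaches only 108.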